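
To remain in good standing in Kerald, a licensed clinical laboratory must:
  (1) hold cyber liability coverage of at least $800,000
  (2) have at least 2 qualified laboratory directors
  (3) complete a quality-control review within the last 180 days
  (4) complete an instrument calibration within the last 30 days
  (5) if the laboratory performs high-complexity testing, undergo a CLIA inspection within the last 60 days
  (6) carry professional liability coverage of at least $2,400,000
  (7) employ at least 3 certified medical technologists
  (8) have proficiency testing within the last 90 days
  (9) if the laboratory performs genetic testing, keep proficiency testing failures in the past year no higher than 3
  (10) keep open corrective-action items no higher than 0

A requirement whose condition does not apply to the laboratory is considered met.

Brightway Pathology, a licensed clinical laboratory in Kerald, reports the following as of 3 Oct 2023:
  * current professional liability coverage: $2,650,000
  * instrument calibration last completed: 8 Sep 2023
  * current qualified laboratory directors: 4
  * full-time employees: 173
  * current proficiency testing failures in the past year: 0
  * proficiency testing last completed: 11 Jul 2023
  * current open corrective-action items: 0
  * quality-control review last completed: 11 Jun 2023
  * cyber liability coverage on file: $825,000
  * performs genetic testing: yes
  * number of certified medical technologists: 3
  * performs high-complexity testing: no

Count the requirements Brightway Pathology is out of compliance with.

0

1. cyber liability coverage $825,000 ≥ $800,000 → met
2. qualified laboratory directors 4 ≥ 2 → met
3. quality-control review 114 days ago vs limit 180 → met
4. instrument calibration 25 days ago vs limit 30 → met
5. condition 'performs high-complexity testing' does not hold → requirement n/a → met
6. professional liability coverage $2,650,000 ≥ $2,400,000 → met
7. certified medical technologists 3 ≥ 3 → met
8. proficiency testing 84 days ago vs limit 90 → met
9. condition 'performs genetic testing' holds; proficiency testing failures in the past year 0 ≤ 3 → met
10. open corrective-action items 0 ≤ 0 → met
Not met: 0 of 10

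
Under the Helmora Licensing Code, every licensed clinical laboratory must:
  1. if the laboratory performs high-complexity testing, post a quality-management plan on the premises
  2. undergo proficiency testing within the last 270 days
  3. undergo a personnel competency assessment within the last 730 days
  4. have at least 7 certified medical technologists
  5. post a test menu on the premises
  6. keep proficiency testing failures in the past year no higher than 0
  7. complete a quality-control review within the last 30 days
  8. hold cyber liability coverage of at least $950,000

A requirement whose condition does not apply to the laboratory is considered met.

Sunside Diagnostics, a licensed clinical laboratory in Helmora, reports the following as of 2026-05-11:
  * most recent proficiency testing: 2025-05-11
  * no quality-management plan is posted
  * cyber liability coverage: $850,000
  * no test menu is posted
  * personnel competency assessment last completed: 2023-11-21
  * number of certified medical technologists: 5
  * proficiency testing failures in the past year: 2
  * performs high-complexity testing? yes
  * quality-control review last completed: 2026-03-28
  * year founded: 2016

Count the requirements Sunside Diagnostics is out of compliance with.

1. condition 'performs high-complexity testing' holds; quality-management plan absent → not met
2. proficiency testing 365 days ago vs limit 270 → not met
3. personnel competency assessment 902 days ago vs limit 730 → not met
4. certified medical technologists 5 < 7 → not met
5. test menu absent → not met
6. proficiency testing failures in the past year 2 > 0 → not met
7. quality-control review 44 days ago vs limit 30 → not met
8. cyber liability coverage $850,000 < $950,000 → not met
Not met: 8 of 8

8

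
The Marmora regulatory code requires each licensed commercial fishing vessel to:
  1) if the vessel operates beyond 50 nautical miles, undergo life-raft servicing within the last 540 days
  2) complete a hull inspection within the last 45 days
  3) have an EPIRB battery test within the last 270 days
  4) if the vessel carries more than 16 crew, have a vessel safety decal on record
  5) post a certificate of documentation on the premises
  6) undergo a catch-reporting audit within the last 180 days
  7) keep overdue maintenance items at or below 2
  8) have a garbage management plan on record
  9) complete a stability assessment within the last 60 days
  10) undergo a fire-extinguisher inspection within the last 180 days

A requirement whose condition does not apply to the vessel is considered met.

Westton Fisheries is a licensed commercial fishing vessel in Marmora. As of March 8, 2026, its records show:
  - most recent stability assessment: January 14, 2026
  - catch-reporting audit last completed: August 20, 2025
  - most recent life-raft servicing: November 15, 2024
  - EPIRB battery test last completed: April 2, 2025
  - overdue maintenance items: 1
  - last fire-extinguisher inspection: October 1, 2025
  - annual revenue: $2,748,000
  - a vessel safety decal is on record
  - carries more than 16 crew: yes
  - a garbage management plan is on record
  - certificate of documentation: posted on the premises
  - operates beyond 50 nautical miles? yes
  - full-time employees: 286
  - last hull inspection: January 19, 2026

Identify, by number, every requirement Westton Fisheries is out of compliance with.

1. condition 'operates beyond 50 nautical miles' holds; life-raft servicing 478 days ago vs limit 540 → met
2. hull inspection 48 days ago vs limit 45 → not met
3. EPIRB battery test 340 days ago vs limit 270 → not met
4. condition 'carries more than 16 crew' holds; vessel safety decal present → met
5. certificate of documentation present → met
6. catch-reporting audit 200 days ago vs limit 180 → not met
7. overdue maintenance items 1 ≤ 2 → met
8. garbage management plan present → met
9. stability assessment 53 days ago vs limit 60 → met
10. fire-extinguisher inspection 158 days ago vs limit 180 → met
Not met: 2, 3, 6

2, 3, 6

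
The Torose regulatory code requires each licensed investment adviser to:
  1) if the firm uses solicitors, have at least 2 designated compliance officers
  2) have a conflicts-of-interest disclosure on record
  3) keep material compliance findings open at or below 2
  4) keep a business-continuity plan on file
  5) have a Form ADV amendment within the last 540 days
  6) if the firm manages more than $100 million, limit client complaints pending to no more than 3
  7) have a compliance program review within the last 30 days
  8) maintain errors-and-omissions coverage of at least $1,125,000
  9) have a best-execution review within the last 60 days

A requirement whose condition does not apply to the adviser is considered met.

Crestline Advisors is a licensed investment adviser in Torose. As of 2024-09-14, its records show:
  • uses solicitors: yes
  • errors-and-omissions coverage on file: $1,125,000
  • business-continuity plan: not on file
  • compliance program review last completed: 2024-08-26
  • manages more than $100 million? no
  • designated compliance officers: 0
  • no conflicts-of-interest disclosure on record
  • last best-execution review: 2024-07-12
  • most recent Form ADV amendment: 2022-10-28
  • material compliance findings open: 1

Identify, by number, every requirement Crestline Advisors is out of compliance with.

1. condition 'uses solicitors' holds; designated compliance officers 0 < 2 → not met
2. conflicts-of-interest disclosure absent → not met
3. material compliance findings open 1 ≤ 2 → met
4. business-continuity plan absent → not met
5. Form ADV amendment 687 days ago vs limit 540 → not met
6. condition 'manages more than $100 million' does not hold → requirement n/a → met
7. compliance program review 19 days ago vs limit 30 → met
8. errors-and-omissions coverage $1,125,000 ≥ $1,125,000 → met
9. best-execution review 64 days ago vs limit 60 → not met
Not met: 1, 2, 4, 5, 9

1, 2, 4, 5, 9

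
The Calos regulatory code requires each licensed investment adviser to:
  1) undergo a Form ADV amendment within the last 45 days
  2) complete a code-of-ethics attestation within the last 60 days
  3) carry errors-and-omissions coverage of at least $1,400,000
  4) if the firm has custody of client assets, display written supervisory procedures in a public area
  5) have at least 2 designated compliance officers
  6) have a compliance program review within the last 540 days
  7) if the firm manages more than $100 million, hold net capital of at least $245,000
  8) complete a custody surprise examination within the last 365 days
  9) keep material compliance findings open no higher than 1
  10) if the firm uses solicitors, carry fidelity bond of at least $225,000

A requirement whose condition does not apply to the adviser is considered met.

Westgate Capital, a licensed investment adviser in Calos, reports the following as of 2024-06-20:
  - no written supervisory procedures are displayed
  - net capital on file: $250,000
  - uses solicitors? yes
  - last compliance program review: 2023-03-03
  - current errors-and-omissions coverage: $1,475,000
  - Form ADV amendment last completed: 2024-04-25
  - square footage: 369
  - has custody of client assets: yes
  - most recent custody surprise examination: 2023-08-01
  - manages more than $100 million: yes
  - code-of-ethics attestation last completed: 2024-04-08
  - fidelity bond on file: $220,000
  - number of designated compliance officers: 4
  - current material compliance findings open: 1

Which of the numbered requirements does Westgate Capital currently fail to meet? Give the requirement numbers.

1, 2, 4, 10

1. Form ADV amendment 56 days ago vs limit 45 → not met
2. code-of-ethics attestation 73 days ago vs limit 60 → not met
3. errors-and-omissions coverage $1,475,000 ≥ $1,400,000 → met
4. condition 'has custody of client assets' holds; written supervisory procedures absent → not met
5. designated compliance officers 4 ≥ 2 → met
6. compliance program review 475 days ago vs limit 540 → met
7. condition 'manages more than $100 million' holds; net capital $250,000 ≥ $245,000 → met
8. custody surprise examination 324 days ago vs limit 365 → met
9. material compliance findings open 1 ≤ 1 → met
10. condition 'uses solicitors' holds; fidelity bond $220,000 < $225,000 → not met
Not met: 1, 2, 4, 10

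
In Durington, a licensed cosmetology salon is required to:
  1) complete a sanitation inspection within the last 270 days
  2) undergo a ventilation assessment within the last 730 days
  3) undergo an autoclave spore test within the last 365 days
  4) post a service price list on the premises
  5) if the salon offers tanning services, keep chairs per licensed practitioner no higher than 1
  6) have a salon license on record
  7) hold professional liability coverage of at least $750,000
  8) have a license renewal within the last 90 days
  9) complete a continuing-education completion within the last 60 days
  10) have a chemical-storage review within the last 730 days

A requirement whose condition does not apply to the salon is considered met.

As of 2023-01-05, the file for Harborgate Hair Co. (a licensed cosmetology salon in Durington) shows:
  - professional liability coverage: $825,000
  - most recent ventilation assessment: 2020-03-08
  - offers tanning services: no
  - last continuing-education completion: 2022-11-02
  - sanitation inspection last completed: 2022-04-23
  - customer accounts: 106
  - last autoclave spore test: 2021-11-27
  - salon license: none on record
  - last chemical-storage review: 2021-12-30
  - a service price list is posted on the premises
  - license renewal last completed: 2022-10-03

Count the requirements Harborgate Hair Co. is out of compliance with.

1. sanitation inspection 257 days ago vs limit 270 → met
2. ventilation assessment 1033 days ago vs limit 730 → not met
3. autoclave spore test 404 days ago vs limit 365 → not met
4. service price list present → met
5. condition 'offers tanning services' does not hold → requirement n/a → met
6. salon license absent → not met
7. professional liability coverage $825,000 ≥ $750,000 → met
8. license renewal 94 days ago vs limit 90 → not met
9. continuing-education completion 64 days ago vs limit 60 → not met
10. chemical-storage review 371 days ago vs limit 730 → met
Not met: 5 of 10

5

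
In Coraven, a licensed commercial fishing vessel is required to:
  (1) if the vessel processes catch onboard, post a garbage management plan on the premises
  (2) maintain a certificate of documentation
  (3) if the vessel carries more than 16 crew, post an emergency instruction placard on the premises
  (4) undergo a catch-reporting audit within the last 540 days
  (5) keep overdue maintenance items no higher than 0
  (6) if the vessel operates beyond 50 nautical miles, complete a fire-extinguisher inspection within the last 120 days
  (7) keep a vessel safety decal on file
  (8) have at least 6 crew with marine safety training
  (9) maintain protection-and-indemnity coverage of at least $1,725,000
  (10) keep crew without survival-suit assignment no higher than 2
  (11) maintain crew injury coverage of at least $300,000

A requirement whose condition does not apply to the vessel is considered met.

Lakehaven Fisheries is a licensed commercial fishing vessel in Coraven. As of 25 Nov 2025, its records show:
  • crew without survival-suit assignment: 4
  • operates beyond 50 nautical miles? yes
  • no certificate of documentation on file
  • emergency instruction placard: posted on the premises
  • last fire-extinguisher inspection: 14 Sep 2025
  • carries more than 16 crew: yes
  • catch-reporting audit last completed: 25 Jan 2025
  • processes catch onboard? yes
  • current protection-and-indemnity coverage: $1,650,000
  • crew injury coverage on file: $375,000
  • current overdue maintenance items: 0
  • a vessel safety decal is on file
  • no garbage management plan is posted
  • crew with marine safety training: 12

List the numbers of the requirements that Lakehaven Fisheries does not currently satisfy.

1. condition 'processes catch onboard' holds; garbage management plan absent → not met
2. certificate of documentation absent → not met
3. condition 'carries more than 16 crew' holds; emergency instruction placard present → met
4. catch-reporting audit 304 days ago vs limit 540 → met
5. overdue maintenance items 0 ≤ 0 → met
6. condition 'operates beyond 50 nautical miles' holds; fire-extinguisher inspection 72 days ago vs limit 120 → met
7. vessel safety decal present → met
8. crew with marine safety training 12 ≥ 6 → met
9. protection-and-indemnity coverage $1,650,000 < $1,725,000 → not met
10. crew without survival-suit assignment 4 > 2 → not met
11. crew injury coverage $375,000 ≥ $300,000 → met
Not met: 1, 2, 9, 10

1, 2, 9, 10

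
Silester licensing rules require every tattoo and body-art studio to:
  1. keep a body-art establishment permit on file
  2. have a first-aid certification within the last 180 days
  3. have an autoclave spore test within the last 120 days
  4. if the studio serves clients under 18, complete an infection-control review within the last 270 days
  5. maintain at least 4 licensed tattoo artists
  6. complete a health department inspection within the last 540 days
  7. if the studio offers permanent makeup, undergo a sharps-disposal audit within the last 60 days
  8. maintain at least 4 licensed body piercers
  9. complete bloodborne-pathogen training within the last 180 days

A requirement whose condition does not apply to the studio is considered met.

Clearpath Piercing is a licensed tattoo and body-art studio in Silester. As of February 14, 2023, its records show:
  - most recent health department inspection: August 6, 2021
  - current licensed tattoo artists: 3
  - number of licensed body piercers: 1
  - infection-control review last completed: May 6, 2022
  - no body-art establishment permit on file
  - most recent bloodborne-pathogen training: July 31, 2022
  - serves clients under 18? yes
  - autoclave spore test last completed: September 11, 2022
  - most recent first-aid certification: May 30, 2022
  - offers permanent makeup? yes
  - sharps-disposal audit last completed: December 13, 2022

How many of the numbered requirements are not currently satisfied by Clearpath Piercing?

9

1. body-art establishment permit absent → not met
2. first-aid certification 260 days ago vs limit 180 → not met
3. autoclave spore test 156 days ago vs limit 120 → not met
4. condition 'serves clients under 18' holds; infection-control review 284 days ago vs limit 270 → not met
5. licensed tattoo artists 3 < 4 → not met
6. health department inspection 557 days ago vs limit 540 → not met
7. condition 'offers permanent makeup' holds; sharps-disposal audit 63 days ago vs limit 60 → not met
8. licensed body piercers 1 < 4 → not met
9. bloodborne-pathogen training 198 days ago vs limit 180 → not met
Not met: 9 of 9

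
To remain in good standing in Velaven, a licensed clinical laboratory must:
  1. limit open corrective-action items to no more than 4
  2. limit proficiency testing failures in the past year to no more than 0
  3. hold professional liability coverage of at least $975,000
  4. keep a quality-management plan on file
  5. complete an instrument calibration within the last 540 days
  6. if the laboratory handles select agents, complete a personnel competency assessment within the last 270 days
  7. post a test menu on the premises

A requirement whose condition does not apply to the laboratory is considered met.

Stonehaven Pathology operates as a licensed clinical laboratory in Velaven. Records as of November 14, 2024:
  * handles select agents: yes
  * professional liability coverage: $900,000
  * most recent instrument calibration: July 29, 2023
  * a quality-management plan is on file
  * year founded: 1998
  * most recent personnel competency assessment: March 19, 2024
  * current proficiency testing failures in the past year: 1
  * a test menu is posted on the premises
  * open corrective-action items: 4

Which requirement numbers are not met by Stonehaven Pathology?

2, 3

1. open corrective-action items 4 ≤ 4 → met
2. proficiency testing failures in the past year 1 > 0 → not met
3. professional liability coverage $900,000 < $975,000 → not met
4. quality-management plan present → met
5. instrument calibration 474 days ago vs limit 540 → met
6. condition 'handles select agents' holds; personnel competency assessment 240 days ago vs limit 270 → met
7. test menu present → met
Not met: 2, 3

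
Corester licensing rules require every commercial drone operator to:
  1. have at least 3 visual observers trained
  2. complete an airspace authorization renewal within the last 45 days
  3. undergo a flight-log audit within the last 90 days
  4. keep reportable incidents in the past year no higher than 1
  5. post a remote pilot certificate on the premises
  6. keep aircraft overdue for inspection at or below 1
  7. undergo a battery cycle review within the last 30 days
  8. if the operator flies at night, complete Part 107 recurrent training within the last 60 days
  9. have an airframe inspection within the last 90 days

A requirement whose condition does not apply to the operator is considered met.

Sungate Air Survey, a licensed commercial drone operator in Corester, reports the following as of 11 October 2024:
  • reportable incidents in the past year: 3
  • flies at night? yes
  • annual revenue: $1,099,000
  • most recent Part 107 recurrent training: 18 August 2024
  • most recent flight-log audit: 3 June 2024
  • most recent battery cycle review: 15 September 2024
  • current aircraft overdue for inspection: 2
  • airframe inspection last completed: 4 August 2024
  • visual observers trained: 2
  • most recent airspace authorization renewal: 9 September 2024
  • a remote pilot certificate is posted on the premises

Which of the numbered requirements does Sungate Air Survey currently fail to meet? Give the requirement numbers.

1, 3, 4, 6

1. visual observers trained 2 < 3 → not met
2. airspace authorization renewal 32 days ago vs limit 45 → met
3. flight-log audit 130 days ago vs limit 90 → not met
4. reportable incidents in the past year 3 > 1 → not met
5. remote pilot certificate present → met
6. aircraft overdue for inspection 2 > 1 → not met
7. battery cycle review 26 days ago vs limit 30 → met
8. condition 'flies at night' holds; Part 107 recurrent training 54 days ago vs limit 60 → met
9. airframe inspection 68 days ago vs limit 90 → met
Not met: 1, 3, 4, 6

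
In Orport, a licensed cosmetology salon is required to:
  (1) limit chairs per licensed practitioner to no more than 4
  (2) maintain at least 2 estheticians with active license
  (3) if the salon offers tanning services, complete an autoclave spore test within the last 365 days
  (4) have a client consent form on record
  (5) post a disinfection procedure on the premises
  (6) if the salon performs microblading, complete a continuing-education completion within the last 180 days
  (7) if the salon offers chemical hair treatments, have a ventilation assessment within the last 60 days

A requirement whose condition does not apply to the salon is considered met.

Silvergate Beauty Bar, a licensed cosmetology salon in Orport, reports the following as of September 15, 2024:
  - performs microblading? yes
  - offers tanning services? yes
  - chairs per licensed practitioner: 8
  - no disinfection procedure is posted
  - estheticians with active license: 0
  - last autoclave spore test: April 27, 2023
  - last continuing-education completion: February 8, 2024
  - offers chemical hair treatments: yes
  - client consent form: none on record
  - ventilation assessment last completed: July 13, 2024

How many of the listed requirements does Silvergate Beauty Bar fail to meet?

7

1. chairs per licensed practitioner 8 > 4 → not met
2. estheticians with active license 0 < 2 → not met
3. condition 'offers tanning services' holds; autoclave spore test 507 days ago vs limit 365 → not met
4. client consent form absent → not met
5. disinfection procedure absent → not met
6. condition 'performs microblading' holds; continuing-education completion 220 days ago vs limit 180 → not met
7. condition 'offers chemical hair treatments' holds; ventilation assessment 64 days ago vs limit 60 → not met
Not met: 7 of 7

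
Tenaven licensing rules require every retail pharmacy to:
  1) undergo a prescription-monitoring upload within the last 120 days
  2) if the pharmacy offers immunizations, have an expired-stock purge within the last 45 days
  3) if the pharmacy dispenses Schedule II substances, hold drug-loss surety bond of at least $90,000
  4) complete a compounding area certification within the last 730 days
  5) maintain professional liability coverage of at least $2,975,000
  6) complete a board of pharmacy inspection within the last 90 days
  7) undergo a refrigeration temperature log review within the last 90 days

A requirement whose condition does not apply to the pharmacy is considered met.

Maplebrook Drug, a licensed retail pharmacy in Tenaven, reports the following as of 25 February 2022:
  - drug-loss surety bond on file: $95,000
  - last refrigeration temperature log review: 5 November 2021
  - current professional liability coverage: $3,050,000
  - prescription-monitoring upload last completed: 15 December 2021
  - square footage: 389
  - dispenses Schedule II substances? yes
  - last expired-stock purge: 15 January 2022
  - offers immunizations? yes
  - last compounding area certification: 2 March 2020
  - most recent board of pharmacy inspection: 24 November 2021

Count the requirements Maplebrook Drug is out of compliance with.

1. prescription-monitoring upload 72 days ago vs limit 120 → met
2. condition 'offers immunizations' holds; expired-stock purge 41 days ago vs limit 45 → met
3. condition 'dispenses Schedule II substances' holds; drug-loss surety bond $95,000 ≥ $90,000 → met
4. compounding area certification 725 days ago vs limit 730 → met
5. professional liability coverage $3,050,000 ≥ $2,975,000 → met
6. board of pharmacy inspection 93 days ago vs limit 90 → not met
7. refrigeration temperature log review 112 days ago vs limit 90 → not met
Not met: 2 of 7

2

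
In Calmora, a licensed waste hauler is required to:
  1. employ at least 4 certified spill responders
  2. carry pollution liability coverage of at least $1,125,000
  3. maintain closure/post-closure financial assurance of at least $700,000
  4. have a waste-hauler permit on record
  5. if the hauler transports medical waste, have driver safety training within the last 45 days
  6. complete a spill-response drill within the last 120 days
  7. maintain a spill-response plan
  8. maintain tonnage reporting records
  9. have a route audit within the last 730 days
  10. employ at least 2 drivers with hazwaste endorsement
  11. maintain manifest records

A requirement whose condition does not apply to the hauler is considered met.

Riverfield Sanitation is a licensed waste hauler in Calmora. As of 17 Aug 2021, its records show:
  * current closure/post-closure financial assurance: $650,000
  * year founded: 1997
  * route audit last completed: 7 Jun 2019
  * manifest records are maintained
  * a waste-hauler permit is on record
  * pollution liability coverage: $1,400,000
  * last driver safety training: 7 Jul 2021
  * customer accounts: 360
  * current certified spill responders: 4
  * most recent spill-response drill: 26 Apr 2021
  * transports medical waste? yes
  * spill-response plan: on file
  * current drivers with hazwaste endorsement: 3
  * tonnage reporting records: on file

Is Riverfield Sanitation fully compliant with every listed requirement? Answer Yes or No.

1. certified spill responders 4 ≥ 4 → met
2. pollution liability coverage $1,400,000 ≥ $1,125,000 → met
3. closure/post-closure financial assurance $650,000 < $700,000 → not met
4. waste-hauler permit present → met
5. condition 'transports medical waste' holds; driver safety training 41 days ago vs limit 45 → met
6. spill-response drill 113 days ago vs limit 120 → met
7. spill-response plan present → met
8. tonnage reporting records present → met
9. route audit 802 days ago vs limit 730 → not met
10. drivers with hazwaste endorsement 3 ≥ 2 → met
11. manifest records present → met
Not met: 3, 9

No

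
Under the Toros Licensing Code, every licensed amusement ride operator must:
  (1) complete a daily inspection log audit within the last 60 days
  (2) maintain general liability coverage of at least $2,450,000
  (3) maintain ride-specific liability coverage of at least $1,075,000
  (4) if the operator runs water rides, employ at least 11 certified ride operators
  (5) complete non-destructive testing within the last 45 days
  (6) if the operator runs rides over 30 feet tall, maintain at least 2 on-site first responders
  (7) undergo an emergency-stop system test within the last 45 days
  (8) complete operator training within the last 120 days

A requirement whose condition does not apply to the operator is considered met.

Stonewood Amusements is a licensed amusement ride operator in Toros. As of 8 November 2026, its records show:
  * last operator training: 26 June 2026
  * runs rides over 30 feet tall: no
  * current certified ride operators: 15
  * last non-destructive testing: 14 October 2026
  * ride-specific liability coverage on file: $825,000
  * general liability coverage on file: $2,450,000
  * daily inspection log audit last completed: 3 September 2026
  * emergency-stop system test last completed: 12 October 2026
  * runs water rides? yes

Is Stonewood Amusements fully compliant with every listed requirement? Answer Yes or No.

1. daily inspection log audit 66 days ago vs limit 60 → not met
2. general liability coverage $2,450,000 ≥ $2,450,000 → met
3. ride-specific liability coverage $825,000 < $1,075,000 → not met
4. condition 'runs water rides' holds; certified ride operators 15 ≥ 11 → met
5. non-destructive testing 25 days ago vs limit 45 → met
6. condition 'runs rides over 30 feet tall' does not hold → requirement n/a → met
7. emergency-stop system test 27 days ago vs limit 45 → met
8. operator training 135 days ago vs limit 120 → not met
Not met: 1, 3, 8

No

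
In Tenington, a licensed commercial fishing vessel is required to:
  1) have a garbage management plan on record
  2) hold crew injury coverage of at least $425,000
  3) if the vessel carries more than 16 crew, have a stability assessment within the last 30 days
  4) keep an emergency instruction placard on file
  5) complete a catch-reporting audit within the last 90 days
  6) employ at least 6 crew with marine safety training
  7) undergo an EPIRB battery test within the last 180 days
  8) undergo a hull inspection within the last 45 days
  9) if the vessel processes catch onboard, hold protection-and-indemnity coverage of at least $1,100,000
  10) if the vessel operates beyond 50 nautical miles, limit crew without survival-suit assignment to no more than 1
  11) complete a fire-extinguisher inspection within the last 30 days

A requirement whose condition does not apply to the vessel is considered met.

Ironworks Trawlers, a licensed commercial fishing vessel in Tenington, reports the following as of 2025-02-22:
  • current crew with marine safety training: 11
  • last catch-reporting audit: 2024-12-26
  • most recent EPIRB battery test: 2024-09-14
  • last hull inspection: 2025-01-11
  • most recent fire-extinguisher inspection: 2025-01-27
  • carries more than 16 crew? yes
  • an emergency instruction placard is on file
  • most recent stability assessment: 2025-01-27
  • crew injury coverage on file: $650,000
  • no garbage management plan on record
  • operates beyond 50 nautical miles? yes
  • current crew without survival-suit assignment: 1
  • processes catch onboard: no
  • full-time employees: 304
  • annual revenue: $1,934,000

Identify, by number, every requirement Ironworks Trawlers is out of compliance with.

1

1. garbage management plan absent → not met
2. crew injury coverage $650,000 ≥ $425,000 → met
3. condition 'carries more than 16 crew' holds; stability assessment 26 days ago vs limit 30 → met
4. emergency instruction placard present → met
5. catch-reporting audit 58 days ago vs limit 90 → met
6. crew with marine safety training 11 ≥ 6 → met
7. EPIRB battery test 161 days ago vs limit 180 → met
8. hull inspection 42 days ago vs limit 45 → met
9. condition 'processes catch onboard' does not hold → requirement n/a → met
10. condition 'operates beyond 50 nautical miles' holds; crew without survival-suit assignment 1 ≤ 1 → met
11. fire-extinguisher inspection 26 days ago vs limit 30 → met
Not met: 1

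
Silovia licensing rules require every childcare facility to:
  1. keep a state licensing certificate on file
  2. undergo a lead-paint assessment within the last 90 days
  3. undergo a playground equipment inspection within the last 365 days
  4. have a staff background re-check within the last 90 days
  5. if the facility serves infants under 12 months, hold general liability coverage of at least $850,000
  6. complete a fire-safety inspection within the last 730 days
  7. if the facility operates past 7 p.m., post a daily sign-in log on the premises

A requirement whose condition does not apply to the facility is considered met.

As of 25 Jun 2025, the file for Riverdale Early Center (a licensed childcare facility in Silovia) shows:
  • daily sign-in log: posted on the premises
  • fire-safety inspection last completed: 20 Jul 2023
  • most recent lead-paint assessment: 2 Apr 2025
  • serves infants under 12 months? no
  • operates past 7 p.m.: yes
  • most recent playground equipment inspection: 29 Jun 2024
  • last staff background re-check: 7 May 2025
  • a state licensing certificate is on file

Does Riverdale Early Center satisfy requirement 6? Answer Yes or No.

6. fire-safety inspection 706 days ago vs limit 730 → met

Yes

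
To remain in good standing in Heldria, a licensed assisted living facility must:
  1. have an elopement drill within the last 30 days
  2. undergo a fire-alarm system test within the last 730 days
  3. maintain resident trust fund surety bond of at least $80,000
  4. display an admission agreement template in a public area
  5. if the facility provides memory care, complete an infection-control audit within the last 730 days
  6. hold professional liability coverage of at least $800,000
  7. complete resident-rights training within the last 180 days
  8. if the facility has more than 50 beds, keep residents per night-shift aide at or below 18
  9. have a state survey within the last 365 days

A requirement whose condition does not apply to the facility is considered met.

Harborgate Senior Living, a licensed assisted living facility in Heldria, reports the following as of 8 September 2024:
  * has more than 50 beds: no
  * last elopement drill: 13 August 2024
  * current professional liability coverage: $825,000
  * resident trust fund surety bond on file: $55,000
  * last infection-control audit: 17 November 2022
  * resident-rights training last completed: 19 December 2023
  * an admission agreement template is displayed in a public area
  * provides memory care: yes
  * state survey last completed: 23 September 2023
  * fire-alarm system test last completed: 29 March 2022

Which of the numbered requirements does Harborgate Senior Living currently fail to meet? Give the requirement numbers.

2, 3, 7

1. elopement drill 26 days ago vs limit 30 → met
2. fire-alarm system test 894 days ago vs limit 730 → not met
3. resident trust fund surety bond $55,000 < $80,000 → not met
4. admission agreement template present → met
5. condition 'provides memory care' holds; infection-control audit 661 days ago vs limit 730 → met
6. professional liability coverage $825,000 ≥ $800,000 → met
7. resident-rights training 264 days ago vs limit 180 → not met
8. condition 'has more than 50 beds' does not hold → requirement n/a → met
9. state survey 351 days ago vs limit 365 → met
Not met: 2, 3, 7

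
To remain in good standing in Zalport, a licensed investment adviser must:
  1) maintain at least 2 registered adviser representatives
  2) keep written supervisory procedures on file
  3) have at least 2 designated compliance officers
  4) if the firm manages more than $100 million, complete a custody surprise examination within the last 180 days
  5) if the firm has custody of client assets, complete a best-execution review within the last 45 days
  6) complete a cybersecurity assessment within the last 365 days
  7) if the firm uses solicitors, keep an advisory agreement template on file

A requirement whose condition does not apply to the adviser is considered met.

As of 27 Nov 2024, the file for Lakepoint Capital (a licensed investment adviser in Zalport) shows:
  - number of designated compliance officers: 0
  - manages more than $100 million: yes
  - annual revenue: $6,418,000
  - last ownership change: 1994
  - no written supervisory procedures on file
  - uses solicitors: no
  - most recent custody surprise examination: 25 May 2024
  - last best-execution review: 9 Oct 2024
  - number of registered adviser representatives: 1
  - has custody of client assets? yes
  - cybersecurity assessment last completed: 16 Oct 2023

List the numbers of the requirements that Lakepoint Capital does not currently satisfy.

1, 2, 3, 4, 5, 6

1. registered adviser representatives 1 < 2 → not met
2. written supervisory procedures absent → not met
3. designated compliance officers 0 < 2 → not met
4. condition 'manages more than $100 million' holds; custody surprise examination 186 days ago vs limit 180 → not met
5. condition 'has custody of client assets' holds; best-execution review 49 days ago vs limit 45 → not met
6. cybersecurity assessment 408 days ago vs limit 365 → not met
7. condition 'uses solicitors' does not hold → requirement n/a → met
Not met: 1, 2, 3, 4, 5, 6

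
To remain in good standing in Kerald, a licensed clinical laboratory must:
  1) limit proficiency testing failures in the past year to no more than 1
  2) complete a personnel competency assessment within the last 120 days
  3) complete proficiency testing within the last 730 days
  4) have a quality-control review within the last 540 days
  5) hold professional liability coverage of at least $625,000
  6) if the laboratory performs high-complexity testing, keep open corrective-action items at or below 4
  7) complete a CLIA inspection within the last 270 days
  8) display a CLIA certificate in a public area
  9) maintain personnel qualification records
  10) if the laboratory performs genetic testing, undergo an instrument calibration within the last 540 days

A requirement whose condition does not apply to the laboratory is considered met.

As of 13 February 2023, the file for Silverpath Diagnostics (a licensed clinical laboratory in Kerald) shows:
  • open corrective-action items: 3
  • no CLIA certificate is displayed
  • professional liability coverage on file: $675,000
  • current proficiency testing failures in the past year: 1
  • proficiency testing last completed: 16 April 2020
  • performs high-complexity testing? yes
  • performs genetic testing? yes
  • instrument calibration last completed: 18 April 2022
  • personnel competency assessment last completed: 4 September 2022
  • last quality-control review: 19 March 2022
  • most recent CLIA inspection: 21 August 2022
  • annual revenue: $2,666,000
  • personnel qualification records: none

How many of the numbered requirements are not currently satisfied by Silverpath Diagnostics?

4

1. proficiency testing failures in the past year 1 ≤ 1 → met
2. personnel competency assessment 162 days ago vs limit 120 → not met
3. proficiency testing 1033 days ago vs limit 730 → not met
4. quality-control review 331 days ago vs limit 540 → met
5. professional liability coverage $675,000 ≥ $625,000 → met
6. condition 'performs high-complexity testing' holds; open corrective-action items 3 ≤ 4 → met
7. CLIA inspection 176 days ago vs limit 270 → met
8. CLIA certificate absent → not met
9. personnel qualification records absent → not met
10. condition 'performs genetic testing' holds; instrument calibration 301 days ago vs limit 540 → met
Not met: 4 of 10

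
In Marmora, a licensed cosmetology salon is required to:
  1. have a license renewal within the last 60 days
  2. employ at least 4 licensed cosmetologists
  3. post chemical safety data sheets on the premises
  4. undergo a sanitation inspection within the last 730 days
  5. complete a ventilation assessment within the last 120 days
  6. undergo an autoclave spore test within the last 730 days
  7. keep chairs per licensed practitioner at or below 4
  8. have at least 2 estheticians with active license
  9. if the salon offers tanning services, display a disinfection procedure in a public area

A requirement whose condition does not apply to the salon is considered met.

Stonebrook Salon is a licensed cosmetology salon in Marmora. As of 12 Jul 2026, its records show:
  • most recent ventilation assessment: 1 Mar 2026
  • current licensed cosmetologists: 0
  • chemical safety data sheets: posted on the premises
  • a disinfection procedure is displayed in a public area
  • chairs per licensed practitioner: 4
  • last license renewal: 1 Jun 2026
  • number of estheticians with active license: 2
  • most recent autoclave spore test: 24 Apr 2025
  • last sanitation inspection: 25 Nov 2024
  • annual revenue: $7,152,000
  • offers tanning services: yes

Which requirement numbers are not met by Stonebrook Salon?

1. license renewal 41 days ago vs limit 60 → met
2. licensed cosmetologists 0 < 4 → not met
3. chemical safety data sheets present → met
4. sanitation inspection 594 days ago vs limit 730 → met
5. ventilation assessment 133 days ago vs limit 120 → not met
6. autoclave spore test 444 days ago vs limit 730 → met
7. chairs per licensed practitioner 4 ≤ 4 → met
8. estheticians with active license 2 ≥ 2 → met
9. condition 'offers tanning services' holds; disinfection procedure present → met
Not met: 2, 5

2, 5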